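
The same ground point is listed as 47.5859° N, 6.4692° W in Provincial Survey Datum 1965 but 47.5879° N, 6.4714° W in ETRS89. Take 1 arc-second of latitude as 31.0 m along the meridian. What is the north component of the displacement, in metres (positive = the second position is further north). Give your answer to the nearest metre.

ΔN = 223 m

Δφ = 47.5879° − 47.5859° = +0.0020°; Δλ = -6.4714° − -6.4692° = -0.0022°.
1° of latitude = 3600 × 31.00 = 111600 m.
ΔN = Δφ × 111600 = 223.2 m; ΔE = Δλ × 111600 × cos(47.5859°) = -0.0022 × 111600 × 0.674484 = -165.6 m.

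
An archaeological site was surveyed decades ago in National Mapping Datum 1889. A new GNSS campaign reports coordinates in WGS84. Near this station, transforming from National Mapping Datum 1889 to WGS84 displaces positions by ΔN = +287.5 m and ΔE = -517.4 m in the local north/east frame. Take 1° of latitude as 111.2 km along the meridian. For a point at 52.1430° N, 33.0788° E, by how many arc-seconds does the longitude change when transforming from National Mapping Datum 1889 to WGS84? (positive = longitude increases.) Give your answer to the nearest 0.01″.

Δλ = -27.29″

At latitude 52.1430°, cos φ = 0.613693.
1° of longitude at this latitude = 111.2 × cos φ = 68.24 km, so Δλ = -517.4 / 68242.6 = -0.0075818° = -27.294″.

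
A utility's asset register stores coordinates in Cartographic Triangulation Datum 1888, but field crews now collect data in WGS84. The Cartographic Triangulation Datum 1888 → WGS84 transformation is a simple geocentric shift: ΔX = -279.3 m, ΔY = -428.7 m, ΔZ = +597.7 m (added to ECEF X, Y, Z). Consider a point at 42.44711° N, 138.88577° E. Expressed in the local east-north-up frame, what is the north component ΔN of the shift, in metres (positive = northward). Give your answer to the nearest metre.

ΔN = 489 m

The local north axis is (−sin φ cos λ, −sin φ sin λ, cos φ), giving ΔN = -142.018 + 190.255 + 441.043 = 489.28 m.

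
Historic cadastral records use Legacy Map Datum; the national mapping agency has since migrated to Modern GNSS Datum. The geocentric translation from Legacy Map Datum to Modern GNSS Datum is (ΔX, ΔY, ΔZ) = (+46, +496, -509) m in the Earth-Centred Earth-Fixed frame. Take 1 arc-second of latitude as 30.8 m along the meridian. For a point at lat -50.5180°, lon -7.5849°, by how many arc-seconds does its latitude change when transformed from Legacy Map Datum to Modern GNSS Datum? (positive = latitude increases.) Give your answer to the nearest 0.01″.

sin φ = -0.771824, cos φ = 0.635836, sin λ = -0.131995, cos λ = 0.991250.
North component: ΔN = −sin φ cos λ·ΔX − sin φ sin λ·ΔY + cos φ·ΔZ = −(-0.771824)(0.991250)(46) − (-0.771824)(-0.131995)(496) + (0.635836)(-509) = -338.98 m.
1° of latitude spans 3600 × 30.80 = 110880 m, so Δφ = -338.98 / 110880 × 3600 = -11.006″.

Δφ = -11.01″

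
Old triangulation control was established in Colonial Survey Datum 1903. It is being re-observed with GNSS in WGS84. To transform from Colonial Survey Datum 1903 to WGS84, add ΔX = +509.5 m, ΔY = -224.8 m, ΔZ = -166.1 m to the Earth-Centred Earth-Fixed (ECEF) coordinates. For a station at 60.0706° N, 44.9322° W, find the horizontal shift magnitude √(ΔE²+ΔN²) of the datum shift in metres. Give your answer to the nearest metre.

The local east axis at (φ, λ) is (−sin λ, cos λ, 0), so ΔE = −sin(-44.9322°)·509.5 + cos(-44.9322°)·(-224.8) = 200.70 m.
The local north axis is (−sin φ cos λ, −sin φ sin λ, cos φ), giving ΔN = -312.595 − 137.596 − 82.873 = -533.06 m.
Horizontal magnitude = √(ΔE² + ΔN²) = √(200.70² + (-533.06)²) = 569.59 m.

570 m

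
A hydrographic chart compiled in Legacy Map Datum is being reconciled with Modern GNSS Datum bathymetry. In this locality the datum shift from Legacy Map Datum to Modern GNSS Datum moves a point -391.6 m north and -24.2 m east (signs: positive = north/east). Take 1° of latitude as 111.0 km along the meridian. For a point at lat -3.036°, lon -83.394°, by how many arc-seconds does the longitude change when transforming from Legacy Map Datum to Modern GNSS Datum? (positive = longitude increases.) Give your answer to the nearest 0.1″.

At latitude -3.036°, cos φ = 0.998596.
1° of longitude at this latitude = 111.0 × cos φ = 110.84 km, so Δλ = -24.2 / 110844.2 = -0.0002183° = -0.786″.

Δλ = -0.8″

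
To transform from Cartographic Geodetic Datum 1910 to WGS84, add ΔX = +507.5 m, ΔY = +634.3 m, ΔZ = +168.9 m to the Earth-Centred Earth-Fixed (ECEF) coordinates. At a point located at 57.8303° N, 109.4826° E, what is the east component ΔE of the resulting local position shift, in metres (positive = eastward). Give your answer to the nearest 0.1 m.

At φ = 57.8303°, λ = 109.4826°: sin φ = 0.846475, cos φ = 0.532429, sin λ = 0.942743, cos λ = -0.333521.
ΔE = −sin λ·ΔX + cos λ·ΔY = −(0.942743)·(507.5) + (-0.333521)·(634.3) = -689.99 m.

ΔE = -690.0 m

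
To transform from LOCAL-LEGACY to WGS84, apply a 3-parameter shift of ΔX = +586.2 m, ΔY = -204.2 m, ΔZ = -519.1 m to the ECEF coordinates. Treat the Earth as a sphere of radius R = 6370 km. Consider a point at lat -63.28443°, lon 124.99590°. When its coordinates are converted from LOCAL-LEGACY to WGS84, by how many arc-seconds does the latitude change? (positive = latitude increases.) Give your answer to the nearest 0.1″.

sin φ = -0.893249, cos φ = 0.449562, sin λ = 0.819193, cos λ = -0.573518.
North component: ΔN = −sin φ cos λ·ΔX − sin φ sin λ·ΔY + cos φ·ΔZ = −(-0.893249)(-0.573518)(586.2) − (-0.893249)(0.819193)(-204.2) + (0.449562)(-519.1) = -683.10 m.
1° of latitude spans πR/180 = 111177 m, so Δφ = -683.10 / 111177 × 3600 = -22.119″.

Δφ = -22.1″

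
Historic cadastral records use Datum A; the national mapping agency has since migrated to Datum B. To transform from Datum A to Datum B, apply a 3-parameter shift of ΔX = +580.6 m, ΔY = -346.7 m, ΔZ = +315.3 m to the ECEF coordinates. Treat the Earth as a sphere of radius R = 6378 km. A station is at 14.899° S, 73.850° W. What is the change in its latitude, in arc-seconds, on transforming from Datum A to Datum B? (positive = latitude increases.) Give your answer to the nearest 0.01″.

Δφ = 13.97″

sin φ = -0.257116, cos φ = 0.966381, sin λ = -0.960537, cos λ = 0.278153.
North component: ΔN = −sin φ cos λ·ΔX − sin φ sin λ·ΔY + cos φ·ΔZ = −(-0.257116)(0.278153)(580.6) − (-0.257116)(-0.960537)(-346.7) + (0.966381)(315.3) = 431.85 m.
1° of latitude spans πR/180 = 111317 m, so Δφ = 431.85 / 111317 × 3600 = 13.966″.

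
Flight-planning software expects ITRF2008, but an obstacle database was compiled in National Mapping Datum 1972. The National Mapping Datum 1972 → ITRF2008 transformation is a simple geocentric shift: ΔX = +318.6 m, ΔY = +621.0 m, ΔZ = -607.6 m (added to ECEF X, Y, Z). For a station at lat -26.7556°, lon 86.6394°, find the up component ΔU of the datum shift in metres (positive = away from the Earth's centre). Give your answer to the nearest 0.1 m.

ΔU = 843.8 m

The local up (radial) axis is (cos φ cos λ, cos φ sin λ, sin φ), giving ΔU = 16.677 + 553.559 + 273.533 = 843.77 m.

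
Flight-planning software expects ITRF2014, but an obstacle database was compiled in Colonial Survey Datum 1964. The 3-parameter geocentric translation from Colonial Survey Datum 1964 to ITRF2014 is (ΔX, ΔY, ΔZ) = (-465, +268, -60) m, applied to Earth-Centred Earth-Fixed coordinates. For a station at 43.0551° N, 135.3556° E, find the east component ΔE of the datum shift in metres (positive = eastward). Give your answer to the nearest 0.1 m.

At φ = 43.0551°, λ = 135.3556°: sin φ = 0.682701, cos φ = 0.730698, sin λ = 0.702705, cos λ = -0.711482.
ΔE = −sin λ·ΔX + cos λ·ΔY = −(0.702705)·(-465) + (-0.711482)·(268) = 136.08 m.

ΔE = 136.1 m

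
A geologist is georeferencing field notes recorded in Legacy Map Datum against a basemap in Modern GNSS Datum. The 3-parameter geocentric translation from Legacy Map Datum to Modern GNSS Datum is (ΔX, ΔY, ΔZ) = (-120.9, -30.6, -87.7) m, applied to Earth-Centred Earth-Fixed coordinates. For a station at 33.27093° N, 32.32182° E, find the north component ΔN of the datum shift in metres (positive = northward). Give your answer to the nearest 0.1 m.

At φ = 33.27093°, λ = 32.32182°: sin φ = 0.548599, cos φ = 0.836086, sin λ = 0.534674, cos λ = 0.845058.
ΔN = −sin φ cos λ·ΔX − sin φ sin λ·ΔY + cos φ·ΔZ = −(0.548599)(0.845058)(-120.9) − (0.548599)(0.534674)(-30.6) + (0.836086)(-87.7) = -8.30 m.

ΔN = -8.3 m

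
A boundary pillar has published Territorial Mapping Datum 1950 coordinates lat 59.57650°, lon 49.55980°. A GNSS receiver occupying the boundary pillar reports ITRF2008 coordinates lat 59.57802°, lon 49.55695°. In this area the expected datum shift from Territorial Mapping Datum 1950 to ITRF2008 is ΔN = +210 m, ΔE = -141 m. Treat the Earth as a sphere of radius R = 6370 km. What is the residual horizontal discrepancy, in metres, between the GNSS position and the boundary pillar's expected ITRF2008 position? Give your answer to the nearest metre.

Observed coordinate differences: Δφ = +0.00152°, Δλ = -0.00285°.
Converting to metres (1° lat = 111177 m, cos φ = 0.506387): observed ΔN = 169.0 m, observed ΔE = -160.5 m.
Subtracting the expected shift leaves a residual of 169.0 − (210) = -41.0 m north and -160.5 − (-141) = -19.5 m east.
Residual distance = √((-41.0)² + (-19.5)²) = 45.4 m.

45 m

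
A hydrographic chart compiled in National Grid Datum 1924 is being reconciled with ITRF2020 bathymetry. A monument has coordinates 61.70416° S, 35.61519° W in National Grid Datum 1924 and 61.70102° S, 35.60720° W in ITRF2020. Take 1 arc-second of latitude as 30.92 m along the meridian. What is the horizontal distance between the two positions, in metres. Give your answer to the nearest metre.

548 m

Δφ = -61.70102° − -61.70416° = +0.00314°; Δλ = -35.60720° − -35.61519° = +0.00799°.
1° of latitude = 3600 × 30.92 = 111312 m.
ΔN = Δφ × 111312 = 349.5 m; ΔE = Δλ × 111312 × cos(-61.70416°) = +0.00799 × 111312 × 0.474024 = 421.6 m.
Distance = √(ΔE² + ΔN²) = √(421.6² + 349.5²) = 547.6 m.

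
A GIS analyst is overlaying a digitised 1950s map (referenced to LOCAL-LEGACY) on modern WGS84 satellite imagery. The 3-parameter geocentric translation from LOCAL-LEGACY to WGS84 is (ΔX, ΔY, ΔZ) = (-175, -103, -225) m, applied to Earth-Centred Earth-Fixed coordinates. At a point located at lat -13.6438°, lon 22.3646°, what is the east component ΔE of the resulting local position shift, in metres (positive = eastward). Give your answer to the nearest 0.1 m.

ΔE = -28.7 m

At φ = -13.6438°, λ = 22.3646°: sin φ = -0.235885, cos φ = 0.971781, sin λ = 0.380499, cos λ = 0.924781.
ΔE = −sin λ·ΔX + cos λ·ΔY = −(0.380499)·(-175) + (0.924781)·(-103) = -28.67 m.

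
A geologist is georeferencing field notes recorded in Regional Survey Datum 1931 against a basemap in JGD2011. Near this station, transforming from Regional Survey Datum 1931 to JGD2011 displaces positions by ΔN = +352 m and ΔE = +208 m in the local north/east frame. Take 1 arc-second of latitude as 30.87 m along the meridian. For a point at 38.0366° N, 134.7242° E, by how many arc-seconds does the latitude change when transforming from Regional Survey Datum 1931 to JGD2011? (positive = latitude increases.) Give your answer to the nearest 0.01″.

1″ of latitude = 30.87 m, so Δφ = 352.0 / 30.87 = 11.403″.

Δφ = 11.40″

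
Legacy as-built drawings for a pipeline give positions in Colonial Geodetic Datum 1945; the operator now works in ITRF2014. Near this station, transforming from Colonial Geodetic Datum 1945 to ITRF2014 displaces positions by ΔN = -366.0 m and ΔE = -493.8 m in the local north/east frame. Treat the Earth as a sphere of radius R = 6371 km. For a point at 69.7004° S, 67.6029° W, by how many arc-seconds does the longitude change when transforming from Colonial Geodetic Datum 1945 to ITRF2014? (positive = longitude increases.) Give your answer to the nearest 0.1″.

At latitude -69.7004°, cos φ = 0.346929.
One radian of longitude at latitude φ spans R cos φ, so Δλ = ΔE / (R cos φ) = -493.8 / (6371000 × 0.346929) = -2.2341e-04 rad = -46.082″.

Δλ = -46.1″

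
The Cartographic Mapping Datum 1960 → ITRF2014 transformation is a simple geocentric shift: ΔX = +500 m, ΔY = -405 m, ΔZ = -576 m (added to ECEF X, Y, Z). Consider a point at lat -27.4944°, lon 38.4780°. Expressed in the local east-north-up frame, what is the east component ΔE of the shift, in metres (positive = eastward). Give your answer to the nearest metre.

ΔE = -628 m

The local east axis at (φ, λ) is (−sin λ, cos λ, 0), so ΔE = −sin(38.4780°)·500 + cos(38.4780°)·(-405) = -628.16 m.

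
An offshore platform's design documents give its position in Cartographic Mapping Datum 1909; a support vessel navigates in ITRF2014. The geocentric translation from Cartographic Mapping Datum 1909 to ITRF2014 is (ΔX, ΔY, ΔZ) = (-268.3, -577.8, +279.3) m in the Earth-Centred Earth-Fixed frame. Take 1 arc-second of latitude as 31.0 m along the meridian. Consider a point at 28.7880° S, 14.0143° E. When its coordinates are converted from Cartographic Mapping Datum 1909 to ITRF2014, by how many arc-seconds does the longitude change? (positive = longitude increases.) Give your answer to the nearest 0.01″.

Δλ = -18.24″

sin φ = -0.481570, cos φ = 0.876408, sin λ = 0.242164, cos λ = 0.970235.
East component: ΔE = −sin λ·ΔX + cos λ·ΔY = −(0.242164)(-268.3) + (0.970235)(-577.8) = -495.63 m.
1° of latitude spans 3600 × 31.00 = 111600 m; at latitude φ, 1° of longitude spans that × cos φ = 97807.1 m, so Δλ = -495.63 / 97807.1 × 3600 = -18.243″.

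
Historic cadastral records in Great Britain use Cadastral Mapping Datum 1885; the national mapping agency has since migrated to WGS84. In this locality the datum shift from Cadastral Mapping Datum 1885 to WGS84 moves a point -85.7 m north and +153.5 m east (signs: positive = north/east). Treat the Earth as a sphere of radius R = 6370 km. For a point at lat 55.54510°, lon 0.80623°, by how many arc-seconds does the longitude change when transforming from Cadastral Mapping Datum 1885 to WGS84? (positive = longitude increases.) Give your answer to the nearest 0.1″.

At latitude 55.54510°, cos φ = 0.565757.
One radian of longitude at latitude φ spans R cos φ, so Δλ = ΔE / (R cos φ) = 153.5 / (6370000 × 0.565757) = 4.2593e-05 rad = 8.785″.

Δλ = 8.8″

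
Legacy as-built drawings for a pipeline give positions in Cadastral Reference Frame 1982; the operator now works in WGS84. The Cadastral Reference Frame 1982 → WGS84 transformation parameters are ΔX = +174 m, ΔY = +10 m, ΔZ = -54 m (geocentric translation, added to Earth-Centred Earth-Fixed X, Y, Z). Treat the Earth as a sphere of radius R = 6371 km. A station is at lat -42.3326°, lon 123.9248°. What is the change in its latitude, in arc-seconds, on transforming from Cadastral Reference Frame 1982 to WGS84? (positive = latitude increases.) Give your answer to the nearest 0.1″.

Δφ = -3.2″

sin φ = -0.673433, cos φ = 0.739248, sin λ = 0.829771, cos λ = -0.558104.
North component: ΔN = −sin φ cos λ·ΔX − sin φ sin λ·ΔY + cos φ·ΔZ = −(-0.673433)(-0.558104)(174) − (-0.673433)(0.829771)(10) + (0.739248)(-54) = -99.73 m.
1° of latitude spans πR/180 = 111195 m, so Δφ = -99.73 / 111195 × 3600 = -3.229″.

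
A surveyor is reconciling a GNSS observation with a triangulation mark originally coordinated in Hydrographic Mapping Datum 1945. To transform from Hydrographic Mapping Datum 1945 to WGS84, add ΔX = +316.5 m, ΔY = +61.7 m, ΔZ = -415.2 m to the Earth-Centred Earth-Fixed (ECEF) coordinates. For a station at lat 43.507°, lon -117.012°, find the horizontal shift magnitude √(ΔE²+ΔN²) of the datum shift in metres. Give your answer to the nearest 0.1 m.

The local east axis at (φ, λ) is (−sin λ, cos λ, 0), so ΔE = −sin(-117.012°)·316.5 + cos(-117.012°)·61.7 = 253.95 m.
The local north axis is (−sin φ cos λ, −sin φ sin λ, cos φ), giving ΔN = 98.962 + 37.843 − 301.141 = -164.34 m.
Horizontal magnitude = √(ΔE² + ΔN²) = √(253.95² + (-164.34)²) = 302.49 m.

302.5 m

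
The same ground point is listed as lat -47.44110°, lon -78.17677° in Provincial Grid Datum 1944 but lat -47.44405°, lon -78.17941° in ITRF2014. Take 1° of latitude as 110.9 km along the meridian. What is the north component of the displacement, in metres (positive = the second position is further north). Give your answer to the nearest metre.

Δφ = -47.44405° − -47.44110° = -0.00295°; Δλ = -78.17941° − -78.17677° = -0.00264°.
ΔN = Δφ × 110900 = -327.2 m; ΔE = Δλ × 110900 × cos(-47.44110°) = -0.00264 × 110900 × 0.676348 = -198.0 m.

ΔN = -327 m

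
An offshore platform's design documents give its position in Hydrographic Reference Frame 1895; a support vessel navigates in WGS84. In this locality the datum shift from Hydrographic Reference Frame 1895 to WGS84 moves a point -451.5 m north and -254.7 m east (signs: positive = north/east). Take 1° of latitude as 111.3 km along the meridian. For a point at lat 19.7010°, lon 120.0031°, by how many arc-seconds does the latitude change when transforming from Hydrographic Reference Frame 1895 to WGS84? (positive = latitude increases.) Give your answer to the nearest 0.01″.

Δφ = -14.60″

1° of latitude = 111.3 km, so Δφ = -451.5 / 111300 = -0.0040566° = -14.604″.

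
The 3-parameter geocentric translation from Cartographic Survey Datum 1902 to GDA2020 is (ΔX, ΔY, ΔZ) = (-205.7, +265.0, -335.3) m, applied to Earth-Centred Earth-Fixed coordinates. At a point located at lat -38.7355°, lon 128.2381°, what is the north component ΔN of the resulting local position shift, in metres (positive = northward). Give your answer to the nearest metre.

ΔN = -52 m

The local north axis is (−sin φ cos λ, −sin φ sin λ, cos φ), giving ΔN = 79.664 + 130.241 − 261.548 = -51.64 m.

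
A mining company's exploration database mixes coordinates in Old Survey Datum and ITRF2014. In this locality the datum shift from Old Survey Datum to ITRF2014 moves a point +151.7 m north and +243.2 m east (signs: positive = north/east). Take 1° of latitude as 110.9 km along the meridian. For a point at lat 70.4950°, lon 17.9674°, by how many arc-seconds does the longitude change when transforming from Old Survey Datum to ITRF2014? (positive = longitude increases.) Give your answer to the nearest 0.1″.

Δλ = 23.6″

At latitude 70.4950°, cos φ = 0.333889.
1° of longitude at this latitude = 110.9 × cos φ = 37.03 km, so Δλ = 243.2 / 37028.3 = 0.0065679° = 23.645″.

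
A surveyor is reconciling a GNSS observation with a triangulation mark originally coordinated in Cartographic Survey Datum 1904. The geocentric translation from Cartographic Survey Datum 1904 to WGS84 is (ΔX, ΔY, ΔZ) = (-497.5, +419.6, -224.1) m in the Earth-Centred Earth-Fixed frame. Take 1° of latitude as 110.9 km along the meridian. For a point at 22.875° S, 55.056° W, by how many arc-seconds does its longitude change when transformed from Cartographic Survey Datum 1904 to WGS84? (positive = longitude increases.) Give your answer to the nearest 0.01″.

sin φ = -0.388722, cos φ = 0.921355, sin λ = -0.819712, cos λ = 0.572776.
East component: ΔE = −sin λ·ΔX + cos λ·ΔY = −(-0.819712)(-497.5) + (0.572776)(419.6) = -167.47 m.
1° of latitude spans 110900 m; at latitude φ, 1° of longitude spans that × cos φ = 102178.3 m, so Δλ = -167.47 / 102178.3 × 3600 = -5.900″.

Δλ = -5.90″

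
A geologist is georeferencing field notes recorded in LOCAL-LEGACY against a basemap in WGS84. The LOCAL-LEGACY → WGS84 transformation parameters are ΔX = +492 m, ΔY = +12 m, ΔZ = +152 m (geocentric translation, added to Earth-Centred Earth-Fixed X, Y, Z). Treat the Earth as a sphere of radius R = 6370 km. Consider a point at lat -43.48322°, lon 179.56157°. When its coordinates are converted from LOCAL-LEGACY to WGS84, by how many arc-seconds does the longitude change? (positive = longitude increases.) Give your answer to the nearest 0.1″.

sin φ = -0.688142, cos φ = 0.725576, sin λ = 0.007652, cos λ = -0.999971.
East component: ΔE = −sin λ·ΔX + cos λ·ΔY = −(0.007652)(492) + (-0.999971)(12) = -15.76 m.
1° of latitude spans πR/180 = 111177 m; at latitude φ, 1° of longitude spans that × cos φ = 80667.7 m, so Δλ = -15.76 / 80667.7 × 3600 = -0.704″.

Δλ = -0.7″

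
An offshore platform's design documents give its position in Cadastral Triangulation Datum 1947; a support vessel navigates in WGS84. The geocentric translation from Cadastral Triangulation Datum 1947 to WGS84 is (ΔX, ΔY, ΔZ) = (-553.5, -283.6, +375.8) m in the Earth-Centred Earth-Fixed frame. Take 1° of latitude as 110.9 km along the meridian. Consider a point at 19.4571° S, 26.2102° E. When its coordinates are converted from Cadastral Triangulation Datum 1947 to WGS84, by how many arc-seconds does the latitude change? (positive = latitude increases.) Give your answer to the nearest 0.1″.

sin φ = -0.333101, cos φ = 0.942891, sin λ = 0.441666, cos λ = 0.897180.
North component: ΔN = −sin φ cos λ·ΔX − sin φ sin λ·ΔY + cos φ·ΔZ = −(-0.333101)(0.897180)(-553.5) − (-0.333101)(0.441666)(-283.6) + (0.942891)(375.8) = 147.20 m.
1° of latitude spans 110900 m, so Δφ = 147.20 / 110900 × 3600 = 4.778″.

Δφ = 4.8″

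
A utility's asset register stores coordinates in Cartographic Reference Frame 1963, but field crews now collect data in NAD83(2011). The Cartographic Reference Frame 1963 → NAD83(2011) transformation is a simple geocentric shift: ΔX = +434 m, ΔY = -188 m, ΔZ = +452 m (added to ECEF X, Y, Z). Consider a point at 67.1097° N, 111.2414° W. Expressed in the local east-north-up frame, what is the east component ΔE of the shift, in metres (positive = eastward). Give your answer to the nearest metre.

At φ = 67.1097°, λ = -111.2414°: sin φ = 0.921251, cos φ = 0.388968, sin λ = -0.932062, cos λ = -0.362298.
ΔE = −sin λ·ΔX + cos λ·ΔY = −(-0.932062)·(434) + (-0.362298)·(-188) = 472.63 m.

ΔE = 473 m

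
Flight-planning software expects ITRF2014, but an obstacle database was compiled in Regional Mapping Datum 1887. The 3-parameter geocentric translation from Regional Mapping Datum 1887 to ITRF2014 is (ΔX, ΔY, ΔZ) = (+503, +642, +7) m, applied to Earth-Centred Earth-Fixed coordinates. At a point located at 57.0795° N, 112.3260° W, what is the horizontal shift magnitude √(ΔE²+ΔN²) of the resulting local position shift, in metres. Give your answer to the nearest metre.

699 m

The local east axis at (φ, λ) is (−sin λ, cos λ, 0), so ΔE = −sin(-112.3260°)·503 + cos(-112.3260°)·642 = 221.41 m.
The local north axis is (−sin φ cos λ, −sin φ sin λ, cos φ), giving ΔN = 160.395 + 498.513 + 3.804 = 662.71 m.
Horizontal magnitude = √(ΔE² + ΔN²) = √(221.41² + 662.71²) = 698.72 m.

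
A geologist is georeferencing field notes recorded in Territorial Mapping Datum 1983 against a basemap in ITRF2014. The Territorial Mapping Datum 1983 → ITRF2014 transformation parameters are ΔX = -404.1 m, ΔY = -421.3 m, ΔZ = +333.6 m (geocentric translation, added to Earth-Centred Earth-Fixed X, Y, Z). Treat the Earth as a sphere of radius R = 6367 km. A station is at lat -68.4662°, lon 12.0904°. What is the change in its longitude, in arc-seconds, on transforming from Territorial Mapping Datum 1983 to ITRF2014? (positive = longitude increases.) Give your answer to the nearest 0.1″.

Δλ = -28.9″

sin φ = -0.930201, cos φ = 0.367050, sin λ = 0.209455, cos λ = 0.977818.
East component: ΔE = −sin λ·ΔX + cos λ·ΔY = −(0.209455)(-404.1) + (0.977818)(-421.3) = -327.31 m.
1° of latitude spans πR/180 = 111125 m; at latitude φ, 1° of longitude spans that × cos φ = 40788.5 m, so Δλ = -327.31 / 40788.5 × 3600 = -28.889″.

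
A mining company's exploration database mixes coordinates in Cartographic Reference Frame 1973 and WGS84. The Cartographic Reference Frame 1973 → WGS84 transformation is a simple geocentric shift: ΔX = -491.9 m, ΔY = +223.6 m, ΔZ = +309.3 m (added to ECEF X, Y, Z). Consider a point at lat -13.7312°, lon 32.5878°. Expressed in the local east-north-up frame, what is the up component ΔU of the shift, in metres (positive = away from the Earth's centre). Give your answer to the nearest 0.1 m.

At φ = -13.7312°, λ = 32.5878°: sin φ = -0.237367, cos φ = 0.971420, sin λ = 0.538591, cos λ = 0.842567.
ΔU = cos φ cos λ·ΔX + cos φ sin λ·ΔY + sin φ·ΔZ = (0.971420)(0.842567)(-491.9) + (0.971420)(0.538591)(223.6) + (-0.237367)(309.3) = -359.04 m.

ΔU = -359.0 m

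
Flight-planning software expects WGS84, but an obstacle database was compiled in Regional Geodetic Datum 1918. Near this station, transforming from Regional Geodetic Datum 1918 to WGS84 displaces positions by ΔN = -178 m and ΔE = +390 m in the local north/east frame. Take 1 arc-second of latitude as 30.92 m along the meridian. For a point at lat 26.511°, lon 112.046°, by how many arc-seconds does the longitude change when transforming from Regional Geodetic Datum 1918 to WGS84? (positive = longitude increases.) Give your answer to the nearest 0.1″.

Δλ = 14.1″

At latitude 26.511°, cos φ = 0.894849.
1″ of longitude at this latitude = 30.92 × cos φ = 27.6687 m, so Δλ = 390.0 / 27.6687 = 14.095″.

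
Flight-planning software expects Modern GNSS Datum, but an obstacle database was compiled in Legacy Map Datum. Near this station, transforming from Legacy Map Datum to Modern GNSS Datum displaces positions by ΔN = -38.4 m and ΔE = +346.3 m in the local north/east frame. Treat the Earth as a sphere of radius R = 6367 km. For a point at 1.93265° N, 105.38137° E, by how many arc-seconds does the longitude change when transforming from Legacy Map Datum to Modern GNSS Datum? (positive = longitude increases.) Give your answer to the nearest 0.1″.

Δλ = 11.2″

At latitude 1.93265°, cos φ = 0.999431.
One radian of longitude at latitude φ spans R cos φ, so Δλ = ΔE / (R cos φ) = 346.3 / (6367000 × 0.999431) = 5.4421e-05 rad = 11.225″.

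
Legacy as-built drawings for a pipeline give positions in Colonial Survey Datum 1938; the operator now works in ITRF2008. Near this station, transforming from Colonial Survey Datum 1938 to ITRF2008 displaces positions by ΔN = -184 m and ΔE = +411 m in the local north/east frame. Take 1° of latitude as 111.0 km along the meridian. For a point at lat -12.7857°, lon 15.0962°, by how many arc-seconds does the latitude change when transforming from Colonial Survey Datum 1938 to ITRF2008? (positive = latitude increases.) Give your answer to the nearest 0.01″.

1° of latitude = 111.0 km, so Δφ = -184.0 / 111000 = -0.0016577° = -5.968″.

Δφ = -5.97″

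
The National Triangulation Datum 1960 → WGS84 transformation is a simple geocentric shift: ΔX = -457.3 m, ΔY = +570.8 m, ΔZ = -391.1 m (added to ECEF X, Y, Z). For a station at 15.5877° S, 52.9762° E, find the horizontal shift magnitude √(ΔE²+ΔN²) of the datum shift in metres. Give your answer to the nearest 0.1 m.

The local east axis at (φ, λ) is (−sin λ, cos λ, 0), so ΔE = −sin(52.9762°)·(-457.3) + cos(52.9762°)·570.8 = 708.81 m.
The local north axis is (−sin φ cos λ, −sin φ sin λ, cos φ), giving ΔN = -73.993 + 122.457 − 376.715 = -328.25 m.
Horizontal magnitude = √(ΔE² + ΔN²) = √(708.81² + (-328.25)²) = 781.12 m.

781.1 m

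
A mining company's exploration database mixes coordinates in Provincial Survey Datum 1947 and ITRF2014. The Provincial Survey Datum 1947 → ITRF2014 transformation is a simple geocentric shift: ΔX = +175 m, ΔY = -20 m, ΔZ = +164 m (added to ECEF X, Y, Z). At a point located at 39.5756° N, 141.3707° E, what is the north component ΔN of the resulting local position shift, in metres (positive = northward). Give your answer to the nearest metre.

At φ = 39.5756°, λ = 141.3707°: sin φ = 0.637096, cos φ = 0.770785, sin λ = 0.624279, cos λ = -0.781201.
ΔN = −sin φ cos λ·ΔX − sin φ sin λ·ΔY + cos φ·ΔZ = −(0.637096)(-0.781201)(175) − (0.637096)(0.624279)(-20) + (0.770785)(164) = 221.46 m.

ΔN = 221 m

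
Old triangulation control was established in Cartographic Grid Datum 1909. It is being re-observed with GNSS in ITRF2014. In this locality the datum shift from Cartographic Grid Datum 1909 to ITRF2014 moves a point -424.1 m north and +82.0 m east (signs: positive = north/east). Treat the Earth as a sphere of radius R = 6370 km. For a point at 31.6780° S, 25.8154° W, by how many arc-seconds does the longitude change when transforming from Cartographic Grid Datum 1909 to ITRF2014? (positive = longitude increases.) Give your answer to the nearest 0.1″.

Δλ = 3.1″

At latitude -31.6780°, cos φ = 0.851013.
One radian of longitude at latitude φ spans R cos φ, so Δλ = ΔE / (R cos φ) = 82.0 / (6370000 × 0.851013) = 1.5126e-05 rad = 3.120″.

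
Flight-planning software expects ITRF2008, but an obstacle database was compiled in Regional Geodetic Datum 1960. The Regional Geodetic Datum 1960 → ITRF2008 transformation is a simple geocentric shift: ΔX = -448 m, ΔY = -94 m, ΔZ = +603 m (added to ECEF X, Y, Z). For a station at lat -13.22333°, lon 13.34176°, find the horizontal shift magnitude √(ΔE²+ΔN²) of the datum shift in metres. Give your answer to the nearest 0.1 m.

At φ = -13.22333°, λ = 13.34176°: sin φ = -0.228747, cos φ = 0.973486, sin λ = 0.230759, cos λ = 0.973011.
ΔE = −sin λ·ΔX + cos λ·ΔY = −(0.230759)·(-448) + (0.973011)·(-94) = 11.92 m.
ΔN = −sin φ cos λ·ΔX − sin φ sin λ·ΔY + cos φ·ΔZ = −(-0.228747)(0.973011)(-448) − (-0.228747)(0.230759)(-94) + (0.973486)(603) = 482.34 m.
Horizontal magnitude = √(ΔE² + ΔN²) = √(11.92² + 482.34²) = 482.48 m.

482.5 m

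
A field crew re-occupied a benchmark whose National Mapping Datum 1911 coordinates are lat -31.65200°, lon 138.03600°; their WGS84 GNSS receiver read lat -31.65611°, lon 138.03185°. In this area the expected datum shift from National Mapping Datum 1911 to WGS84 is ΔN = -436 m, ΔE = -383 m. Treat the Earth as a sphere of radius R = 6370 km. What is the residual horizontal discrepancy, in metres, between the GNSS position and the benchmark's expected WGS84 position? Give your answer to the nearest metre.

Observed coordinate differences: Δφ = -0.00411°, Δλ = -0.00415°.
Converting to metres (1° lat = 111177 m, cos φ = 0.851251): observed ΔN = -456.9 m, observed ΔE = -392.8 m.
Subtracting the expected shift leaves a residual of -456.9 − (-436) = -20.9 m north and -392.8 − (-383) = -9.8 m east.
Residual distance = √((-20.9)² + (-9.8)²) = 23.1 m.

23 m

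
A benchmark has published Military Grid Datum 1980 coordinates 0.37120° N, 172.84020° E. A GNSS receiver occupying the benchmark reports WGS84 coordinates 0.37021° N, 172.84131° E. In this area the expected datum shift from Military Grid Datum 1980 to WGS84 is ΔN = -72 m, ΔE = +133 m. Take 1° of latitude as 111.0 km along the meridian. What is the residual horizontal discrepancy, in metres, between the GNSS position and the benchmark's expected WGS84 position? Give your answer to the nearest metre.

Observed coordinate differences: Δφ = -0.00099°, Δλ = +0.00111°.
Converting to metres (1° lat = 111000 m, cos φ = 0.999979): observed ΔN = -109.9 m, observed ΔE = 123.2 m.
Subtracting the expected shift leaves a residual of -109.9 − (-72) = -37.9 m north and 123.2 − (133) = -9.8 m east.
Residual distance = √((-37.9)² + (-9.8)²) = 39.1 m.

39 m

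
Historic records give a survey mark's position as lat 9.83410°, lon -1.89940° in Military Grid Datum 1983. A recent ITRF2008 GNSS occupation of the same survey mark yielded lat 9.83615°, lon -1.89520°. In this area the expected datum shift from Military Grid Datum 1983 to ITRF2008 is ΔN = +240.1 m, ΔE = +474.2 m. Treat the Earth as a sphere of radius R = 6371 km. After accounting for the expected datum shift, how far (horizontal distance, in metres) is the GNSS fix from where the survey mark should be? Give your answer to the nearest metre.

Observed coordinate differences: Δφ = +0.00205°, Δλ = +0.00420°.
Converting to metres (1° lat = 111195 m, cos φ = 0.985306): observed ΔN = 227.9 m, observed ΔE = 460.2 m.
Subtracting the expected shift leaves a residual of 227.9 − (240.1) = -12.2 m north and 460.2 − (474.2) = -14.0 m east.
Residual distance = √((-12.2)² + (-14.0)²) = 18.6 m.

19 m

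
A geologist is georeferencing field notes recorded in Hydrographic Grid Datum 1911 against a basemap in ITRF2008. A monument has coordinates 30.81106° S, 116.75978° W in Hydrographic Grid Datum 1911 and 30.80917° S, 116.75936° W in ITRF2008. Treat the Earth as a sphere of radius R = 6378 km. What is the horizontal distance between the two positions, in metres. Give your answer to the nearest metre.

Δφ = -30.80917° − -30.81106° = +0.00189°; Δλ = -116.75936° − -116.75978° = +0.00042°.
1° along a meridian = πR/180 = 111317 m.
ΔN = Δφ × 111317 = 210.4 m; ΔE = Δλ × 111317 × cos(-30.81106°) = +0.00042 × 111317 × 0.858861 = 40.2 m.
Distance = √(ΔE² + ΔN²) = √(40.2² + 210.4²) = 214.2 m.

214 m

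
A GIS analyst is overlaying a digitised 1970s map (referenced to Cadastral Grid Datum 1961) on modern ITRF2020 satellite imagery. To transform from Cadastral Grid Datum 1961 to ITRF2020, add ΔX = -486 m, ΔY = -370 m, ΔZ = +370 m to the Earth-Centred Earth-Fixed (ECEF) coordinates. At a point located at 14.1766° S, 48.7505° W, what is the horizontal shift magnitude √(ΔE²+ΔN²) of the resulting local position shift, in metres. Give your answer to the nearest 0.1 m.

701.9 m

The local east axis at (φ, λ) is (−sin λ, cos λ, 0), so ΔE = −sin(-48.7505°)·(-486) + cos(-48.7505°)·(-370) = -609.35 m.
The local north axis is (−sin φ cos λ, −sin φ sin λ, cos φ), giving ΔN = -78.479 + 68.130 + 358.732 = 348.38 m.
Horizontal magnitude = √(ΔE² + ΔN²) = √((-609.35)² + 348.38²) = 701.91 m.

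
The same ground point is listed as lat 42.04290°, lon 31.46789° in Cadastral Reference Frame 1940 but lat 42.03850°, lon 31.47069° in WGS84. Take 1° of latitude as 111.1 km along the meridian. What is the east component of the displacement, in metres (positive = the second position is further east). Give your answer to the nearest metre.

Δφ = 42.03850° − 42.04290° = -0.00440°; Δλ = 31.47069° − 31.46789° = +0.00280°.
ΔN = Δφ × 111100 = -488.8 m; ΔE = Δλ × 111100 × cos(42.04290°) = +0.00280 × 111100 × 0.742644 = 231.0 m.

ΔE = 231 m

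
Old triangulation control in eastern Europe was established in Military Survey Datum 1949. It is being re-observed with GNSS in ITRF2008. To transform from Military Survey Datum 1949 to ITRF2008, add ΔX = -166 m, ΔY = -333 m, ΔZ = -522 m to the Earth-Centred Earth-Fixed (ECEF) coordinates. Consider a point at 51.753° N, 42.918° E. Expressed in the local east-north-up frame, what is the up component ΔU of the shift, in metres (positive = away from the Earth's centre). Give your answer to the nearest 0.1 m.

At φ = 51.753°, λ = 42.918°: sin φ = 0.785349, cos φ = 0.619053, sin λ = 0.680951, cos λ = 0.732329.
ΔU = cos φ cos λ·ΔX + cos φ sin λ·ΔY + sin φ·ΔZ = (0.619053)(0.732329)(-166) + (0.619053)(0.680951)(-333) + (0.785349)(-522) = -625.58 m.

ΔU = -625.6 m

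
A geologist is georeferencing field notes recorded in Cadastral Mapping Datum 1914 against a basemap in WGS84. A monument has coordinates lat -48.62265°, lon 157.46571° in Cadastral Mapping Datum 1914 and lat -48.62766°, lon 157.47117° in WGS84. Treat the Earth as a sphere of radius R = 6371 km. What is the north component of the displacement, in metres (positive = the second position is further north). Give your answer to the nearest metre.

ΔN = -557 m

Δφ = -48.62766° − -48.62265° = -0.00501°; Δλ = 157.47117° − 157.46571° = +0.00546°.
1° along a meridian = πR/180 = 111195 m.
ΔN = Δφ × 111195 = -557.1 m; ΔE = Δλ × 111195 × cos(-48.62265°) = +0.00546 × 111195 × 0.661015 = 401.3 m.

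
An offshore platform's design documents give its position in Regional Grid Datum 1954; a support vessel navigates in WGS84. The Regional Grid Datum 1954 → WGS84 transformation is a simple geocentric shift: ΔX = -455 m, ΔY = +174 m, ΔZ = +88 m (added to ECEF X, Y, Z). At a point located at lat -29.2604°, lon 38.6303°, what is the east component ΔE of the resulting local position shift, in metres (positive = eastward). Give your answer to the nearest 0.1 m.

ΔE = 420.0 m

The local east axis at (φ, λ) is (−sin λ, cos λ, 0), so ΔE = −sin(38.6303°)·(-455) + cos(38.6303°)·174 = 419.98 m.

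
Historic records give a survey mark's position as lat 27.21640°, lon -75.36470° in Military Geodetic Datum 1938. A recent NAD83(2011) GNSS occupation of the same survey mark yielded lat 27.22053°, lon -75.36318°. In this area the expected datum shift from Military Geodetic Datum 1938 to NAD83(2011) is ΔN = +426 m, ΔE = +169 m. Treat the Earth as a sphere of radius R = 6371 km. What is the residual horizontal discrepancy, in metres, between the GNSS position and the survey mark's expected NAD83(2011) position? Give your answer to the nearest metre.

38 m

Observed coordinate differences: Δφ = +0.00413°, Δλ = +0.00152°.
Converting to metres (1° lat = 111195 m, cos φ = 0.889285): observed ΔN = 459.2 m, observed ΔE = 150.3 m.
Subtracting the expected shift leaves a residual of 459.2 − (426) = 33.2 m north and 150.3 − (169) = -18.7 m east.
Residual distance = √(33.2² + (-18.7)²) = 38.1 m.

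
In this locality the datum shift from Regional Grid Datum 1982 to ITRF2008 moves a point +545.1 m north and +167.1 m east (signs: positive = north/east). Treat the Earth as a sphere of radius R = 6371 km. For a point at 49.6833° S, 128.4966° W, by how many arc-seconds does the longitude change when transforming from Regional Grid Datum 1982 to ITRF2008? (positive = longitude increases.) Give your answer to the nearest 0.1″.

Δλ = 8.4″

At latitude -49.6833°, cos φ = 0.647012.
One radian of longitude at latitude φ spans R cos φ, so Δλ = ΔE / (R cos φ) = 167.1 / (6371000 × 0.647012) = 4.0537e-05 rad = 8.361″.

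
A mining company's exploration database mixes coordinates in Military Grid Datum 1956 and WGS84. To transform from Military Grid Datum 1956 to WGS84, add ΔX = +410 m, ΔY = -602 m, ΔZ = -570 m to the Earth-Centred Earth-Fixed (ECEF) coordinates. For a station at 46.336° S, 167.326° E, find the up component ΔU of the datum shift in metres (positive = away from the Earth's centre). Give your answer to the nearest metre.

ΔU = 45 m

The local up (radial) axis is (cos φ cos λ, cos φ sin λ, sin φ), giving ΔU = -276.178 − 91.192 + 412.339 = 44.97 m.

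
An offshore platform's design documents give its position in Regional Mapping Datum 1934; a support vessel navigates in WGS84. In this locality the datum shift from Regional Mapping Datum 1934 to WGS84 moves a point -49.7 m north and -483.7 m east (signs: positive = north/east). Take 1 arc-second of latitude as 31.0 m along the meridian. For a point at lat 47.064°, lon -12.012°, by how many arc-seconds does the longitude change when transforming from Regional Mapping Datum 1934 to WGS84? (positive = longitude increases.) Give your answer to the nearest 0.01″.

At latitude 47.064°, cos φ = 0.681181.
1″ of longitude at this latitude = 31.00 × cos φ = 21.1166 m, so Δλ = -483.7 / 21.1166 = -22.906″.

Δλ = -22.91″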